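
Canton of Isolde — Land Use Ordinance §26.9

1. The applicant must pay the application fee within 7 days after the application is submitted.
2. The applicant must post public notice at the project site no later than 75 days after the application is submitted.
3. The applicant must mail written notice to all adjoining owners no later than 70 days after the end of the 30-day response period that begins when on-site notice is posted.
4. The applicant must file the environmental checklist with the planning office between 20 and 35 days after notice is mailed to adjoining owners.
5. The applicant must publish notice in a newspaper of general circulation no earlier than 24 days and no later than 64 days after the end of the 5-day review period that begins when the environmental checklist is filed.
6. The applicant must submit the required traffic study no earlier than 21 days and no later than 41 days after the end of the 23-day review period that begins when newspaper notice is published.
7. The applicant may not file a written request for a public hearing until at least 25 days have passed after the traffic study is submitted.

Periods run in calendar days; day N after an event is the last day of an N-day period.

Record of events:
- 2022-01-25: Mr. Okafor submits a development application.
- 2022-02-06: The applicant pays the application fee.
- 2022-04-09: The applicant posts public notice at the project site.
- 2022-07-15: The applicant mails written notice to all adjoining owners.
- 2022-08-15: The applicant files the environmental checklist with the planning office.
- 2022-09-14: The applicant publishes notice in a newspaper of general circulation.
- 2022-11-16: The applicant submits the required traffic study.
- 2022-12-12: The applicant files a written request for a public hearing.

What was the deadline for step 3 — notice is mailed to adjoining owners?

On-site notice is posted on 2022-04-09; the 30-day response period therefore ends 2022-05-09, and step 3 runs from that date. 70 days after 2022-05-09 is 2022-07-18.

2022-07-18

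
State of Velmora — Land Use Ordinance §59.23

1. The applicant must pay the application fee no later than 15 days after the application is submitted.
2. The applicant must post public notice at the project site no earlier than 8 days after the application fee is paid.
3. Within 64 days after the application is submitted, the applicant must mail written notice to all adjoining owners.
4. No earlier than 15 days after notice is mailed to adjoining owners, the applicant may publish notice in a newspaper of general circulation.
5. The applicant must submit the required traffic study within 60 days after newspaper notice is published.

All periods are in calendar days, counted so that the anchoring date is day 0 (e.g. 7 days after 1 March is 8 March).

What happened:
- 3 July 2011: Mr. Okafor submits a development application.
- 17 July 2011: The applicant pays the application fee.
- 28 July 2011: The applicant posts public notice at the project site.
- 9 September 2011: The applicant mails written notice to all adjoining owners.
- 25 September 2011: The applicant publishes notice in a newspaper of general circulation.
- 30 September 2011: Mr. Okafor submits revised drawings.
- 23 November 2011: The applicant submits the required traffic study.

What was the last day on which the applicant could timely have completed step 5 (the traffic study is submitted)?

Step 5 runs from 25 September 2011, when newspaper notice is published. 60 days after 25 September 2011 is 24 November 2011.

24 November 2011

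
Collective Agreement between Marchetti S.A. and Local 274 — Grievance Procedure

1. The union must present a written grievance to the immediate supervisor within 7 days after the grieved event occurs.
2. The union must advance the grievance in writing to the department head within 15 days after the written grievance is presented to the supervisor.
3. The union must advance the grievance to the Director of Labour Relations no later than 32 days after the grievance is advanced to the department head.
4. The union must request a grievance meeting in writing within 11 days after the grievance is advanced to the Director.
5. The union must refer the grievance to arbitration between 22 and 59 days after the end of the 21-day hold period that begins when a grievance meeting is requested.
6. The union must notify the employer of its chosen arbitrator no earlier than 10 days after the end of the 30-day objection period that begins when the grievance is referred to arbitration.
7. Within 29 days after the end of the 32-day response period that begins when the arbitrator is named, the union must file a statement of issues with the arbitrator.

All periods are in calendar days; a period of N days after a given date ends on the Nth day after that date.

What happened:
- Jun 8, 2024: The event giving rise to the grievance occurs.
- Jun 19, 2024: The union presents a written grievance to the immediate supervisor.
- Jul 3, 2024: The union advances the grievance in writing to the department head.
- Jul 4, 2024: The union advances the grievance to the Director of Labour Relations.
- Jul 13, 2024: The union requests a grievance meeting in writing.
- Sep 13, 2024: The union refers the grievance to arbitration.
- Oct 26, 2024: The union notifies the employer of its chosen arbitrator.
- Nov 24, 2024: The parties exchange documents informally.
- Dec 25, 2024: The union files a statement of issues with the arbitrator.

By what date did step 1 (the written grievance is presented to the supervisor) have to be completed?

Step 1 runs from Jun 8, 2024, when the grieved event occurs. 7 days after Jun 8, 2024 is Jun 15, 2024.

Jun 15, 2024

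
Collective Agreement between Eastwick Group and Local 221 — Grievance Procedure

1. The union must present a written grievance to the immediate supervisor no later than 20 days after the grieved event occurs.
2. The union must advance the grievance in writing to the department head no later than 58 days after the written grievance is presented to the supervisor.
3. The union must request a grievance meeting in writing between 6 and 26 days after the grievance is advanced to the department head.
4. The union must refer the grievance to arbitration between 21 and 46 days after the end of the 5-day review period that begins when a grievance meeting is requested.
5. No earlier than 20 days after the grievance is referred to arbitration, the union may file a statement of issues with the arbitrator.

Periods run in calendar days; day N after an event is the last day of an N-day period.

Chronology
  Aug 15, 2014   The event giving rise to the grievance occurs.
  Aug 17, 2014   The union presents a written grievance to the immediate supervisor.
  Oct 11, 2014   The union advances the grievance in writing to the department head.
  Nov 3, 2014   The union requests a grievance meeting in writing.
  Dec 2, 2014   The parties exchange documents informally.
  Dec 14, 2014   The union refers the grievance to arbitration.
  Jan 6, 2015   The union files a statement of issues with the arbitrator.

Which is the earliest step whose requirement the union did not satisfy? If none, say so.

Step 1 — counting 20 days from Aug 15, 2014 (when the grieved event occurs) gives a deadline of Sep 4, 2014; completed Aug 17, 2014, before the deadline.
Step 2 — counting 58 days from Aug 17, 2014 (when the written grievance is presented to the supervisor) gives a deadline of Oct 14, 2014; Oct 11, 2014 is within that limit.
Step 3 — 6 and 26 days from Oct 11, 2014 (when the grievance is advanced to the department head) are Oct 17, 2014 and Nov 6, 2014 respectively; done Nov 3, 2014, which is between those dates.
Step 4 — 21 and 46 days from Nov 8, 2014 (end of the 5-day review period, which began when a grievance meeting is requested on Nov 3, 2014) are Nov 29, 2014 and Dec 24, 2014 respectively; done Dec 14, 2014, which is between those dates.
Step 5 — must wait 20 days from Dec 14, 2014 (when the grievance is referred to arbitration), so not before Jan 3, 2015; done Jan 6, 2015, after the minimum wait.

None — every step was satisfied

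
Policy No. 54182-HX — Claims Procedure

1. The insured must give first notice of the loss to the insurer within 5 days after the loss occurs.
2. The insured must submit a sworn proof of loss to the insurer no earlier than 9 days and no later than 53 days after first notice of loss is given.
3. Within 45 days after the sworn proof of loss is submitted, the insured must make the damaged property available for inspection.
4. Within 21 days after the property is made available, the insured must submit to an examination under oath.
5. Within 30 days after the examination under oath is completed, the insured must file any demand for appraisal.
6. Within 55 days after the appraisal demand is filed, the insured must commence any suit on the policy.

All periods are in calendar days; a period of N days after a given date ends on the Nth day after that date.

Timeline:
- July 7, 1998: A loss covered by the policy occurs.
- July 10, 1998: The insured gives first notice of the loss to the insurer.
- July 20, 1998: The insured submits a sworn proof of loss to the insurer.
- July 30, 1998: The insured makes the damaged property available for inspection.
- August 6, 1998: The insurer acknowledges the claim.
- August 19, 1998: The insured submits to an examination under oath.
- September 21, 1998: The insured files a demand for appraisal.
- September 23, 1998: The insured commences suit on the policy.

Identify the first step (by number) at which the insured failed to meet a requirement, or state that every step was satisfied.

Step 5

Step 1: 5 days after July 7, 1998 (when the loss occurs) is July 12, 1998; done July 10, 1998 — timely.
Step 2: the window is 9–53 days after July 10, 1998 (when first notice of loss is given), so July 19, 1998 through September 1, 1998; July 20, 1998 falls inside that range.
Step 3: 45 days after July 20, 1998 (when the sworn proof of loss is submitted) is September 3, 1998; July 30, 1998 is within that limit.
Step 4: 21 days after July 30, 1998 (when the property is made available) is August 20, 1998; done August 19, 1998 — timely.
Step 5: 30 days after August 19, 1998 (when the examination under oath is completed) is September 18, 1998; done September 21, 1998 — 3 days late.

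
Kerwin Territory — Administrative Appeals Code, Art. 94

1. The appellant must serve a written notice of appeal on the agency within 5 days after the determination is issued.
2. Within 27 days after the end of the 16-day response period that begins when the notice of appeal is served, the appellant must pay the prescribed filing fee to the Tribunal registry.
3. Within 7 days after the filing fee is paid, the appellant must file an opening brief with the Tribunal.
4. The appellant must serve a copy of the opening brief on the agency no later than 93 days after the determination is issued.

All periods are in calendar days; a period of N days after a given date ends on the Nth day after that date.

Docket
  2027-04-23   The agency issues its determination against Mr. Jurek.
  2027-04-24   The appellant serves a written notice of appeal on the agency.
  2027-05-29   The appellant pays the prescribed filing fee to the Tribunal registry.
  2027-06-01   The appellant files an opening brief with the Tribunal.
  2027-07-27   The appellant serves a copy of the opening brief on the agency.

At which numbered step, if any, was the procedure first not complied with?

(1) due by 2027-04-23 + 5 days = 2027-04-28; done 2027-04-24 — timely.
(2) due by 2027-05-10 + 27 days = 2027-06-06; 2027-05-29 is within that limit.
(3) due by 2027-05-29 + 7 days = 2027-06-05; done 2027-06-01 — timely.
(4) due by 2027-04-23 + 93 days = 2027-07-25; done 2027-07-27 — 2 days late.

Step 4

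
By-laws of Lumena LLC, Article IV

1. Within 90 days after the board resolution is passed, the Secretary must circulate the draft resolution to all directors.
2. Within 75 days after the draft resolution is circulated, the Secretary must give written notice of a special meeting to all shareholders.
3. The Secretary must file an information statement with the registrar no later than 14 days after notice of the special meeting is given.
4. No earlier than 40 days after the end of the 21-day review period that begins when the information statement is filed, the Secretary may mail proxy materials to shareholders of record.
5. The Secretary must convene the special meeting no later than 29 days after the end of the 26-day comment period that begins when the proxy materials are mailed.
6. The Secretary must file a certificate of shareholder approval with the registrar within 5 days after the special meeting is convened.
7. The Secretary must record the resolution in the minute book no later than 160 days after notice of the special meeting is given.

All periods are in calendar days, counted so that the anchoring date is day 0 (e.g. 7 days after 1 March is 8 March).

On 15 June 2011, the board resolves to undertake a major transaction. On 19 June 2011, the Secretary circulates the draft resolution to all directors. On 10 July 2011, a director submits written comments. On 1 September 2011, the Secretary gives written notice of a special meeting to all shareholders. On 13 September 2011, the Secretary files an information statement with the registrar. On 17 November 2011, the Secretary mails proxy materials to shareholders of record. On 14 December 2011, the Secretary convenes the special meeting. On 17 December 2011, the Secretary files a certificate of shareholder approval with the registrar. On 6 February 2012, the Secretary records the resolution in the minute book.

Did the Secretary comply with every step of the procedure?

(1) due by 15 June 2011 + 90 days = 13 September 2011; completed 19 June 2011, before the deadline.
(2) due by 19 June 2011 + 75 days = 2 September 2011; 1 September 2011 is within that limit.
(3) due by 1 September 2011 + 14 days = 15 September 2011; 13 September 2011 is within that limit.
(4) permitted from 4 October 2011 + 40 days = 13 November 2011 onward; 17 November 2011 is on or after that date.
(5) due by 13 December 2011 + 29 days = 11 January 2012; done 14 December 2011 — timely.
(6) due by 14 December 2011 + 5 days = 19 December 2011; done 17 December 2011 — timely.
(7) due by 1 September 2011 + 160 days = 8 February 2012; 6 February 2012 is within that limit.

Yes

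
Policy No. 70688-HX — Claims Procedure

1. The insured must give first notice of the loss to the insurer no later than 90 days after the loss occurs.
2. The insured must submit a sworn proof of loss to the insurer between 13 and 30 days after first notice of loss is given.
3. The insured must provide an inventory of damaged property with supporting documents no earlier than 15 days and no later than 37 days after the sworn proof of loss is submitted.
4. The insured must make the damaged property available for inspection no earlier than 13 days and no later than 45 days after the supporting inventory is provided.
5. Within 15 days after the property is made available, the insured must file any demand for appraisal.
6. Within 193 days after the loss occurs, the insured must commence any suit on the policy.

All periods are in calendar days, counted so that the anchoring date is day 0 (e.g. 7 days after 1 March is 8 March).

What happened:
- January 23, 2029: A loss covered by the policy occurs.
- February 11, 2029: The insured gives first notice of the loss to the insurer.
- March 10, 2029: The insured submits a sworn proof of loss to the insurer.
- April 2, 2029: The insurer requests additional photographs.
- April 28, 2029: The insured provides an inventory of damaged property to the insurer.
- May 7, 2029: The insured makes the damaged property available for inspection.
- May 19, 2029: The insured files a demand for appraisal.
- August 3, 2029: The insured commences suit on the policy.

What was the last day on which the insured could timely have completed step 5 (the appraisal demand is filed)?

May 22, 2029

Step 5 runs from May 7, 2029, when the property is made available. 15 days after May 7, 2029 is May 22, 2029.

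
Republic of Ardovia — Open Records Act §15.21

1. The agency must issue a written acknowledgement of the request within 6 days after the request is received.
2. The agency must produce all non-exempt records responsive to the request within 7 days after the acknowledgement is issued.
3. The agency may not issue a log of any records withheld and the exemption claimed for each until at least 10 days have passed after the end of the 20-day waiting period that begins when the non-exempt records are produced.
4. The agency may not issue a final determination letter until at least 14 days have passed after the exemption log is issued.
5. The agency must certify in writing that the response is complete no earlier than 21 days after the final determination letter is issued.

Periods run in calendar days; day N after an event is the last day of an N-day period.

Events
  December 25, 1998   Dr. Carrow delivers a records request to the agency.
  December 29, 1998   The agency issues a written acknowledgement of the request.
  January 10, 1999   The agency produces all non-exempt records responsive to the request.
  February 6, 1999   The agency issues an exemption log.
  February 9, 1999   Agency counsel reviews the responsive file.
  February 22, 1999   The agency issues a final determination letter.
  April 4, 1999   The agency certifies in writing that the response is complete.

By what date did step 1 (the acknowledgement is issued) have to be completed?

Step 1 runs from December 25, 1998, when the request is received. 6 days after December 25, 1998 is December 31, 1998.

December 31, 1998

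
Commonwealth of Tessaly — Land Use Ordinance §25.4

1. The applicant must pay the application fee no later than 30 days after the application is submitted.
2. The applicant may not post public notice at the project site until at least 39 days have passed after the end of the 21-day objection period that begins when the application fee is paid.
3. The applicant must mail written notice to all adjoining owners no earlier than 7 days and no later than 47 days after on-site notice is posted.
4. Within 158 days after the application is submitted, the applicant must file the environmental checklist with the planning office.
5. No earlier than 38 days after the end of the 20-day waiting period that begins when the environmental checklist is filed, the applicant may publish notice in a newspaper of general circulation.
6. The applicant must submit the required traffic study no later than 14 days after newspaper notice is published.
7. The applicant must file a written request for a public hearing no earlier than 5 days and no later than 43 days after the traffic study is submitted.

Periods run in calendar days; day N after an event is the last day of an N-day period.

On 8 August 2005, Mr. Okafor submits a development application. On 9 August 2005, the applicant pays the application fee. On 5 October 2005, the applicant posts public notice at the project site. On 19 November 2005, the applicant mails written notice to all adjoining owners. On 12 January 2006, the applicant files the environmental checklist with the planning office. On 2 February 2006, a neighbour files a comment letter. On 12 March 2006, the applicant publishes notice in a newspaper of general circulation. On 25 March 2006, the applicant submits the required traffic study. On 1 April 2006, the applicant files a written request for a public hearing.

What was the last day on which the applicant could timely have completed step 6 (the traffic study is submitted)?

Step 6 runs from 12 March 2006, when newspaper notice is published. 14 days after 12 March 2006 is 26 March 2006.

26 March 2006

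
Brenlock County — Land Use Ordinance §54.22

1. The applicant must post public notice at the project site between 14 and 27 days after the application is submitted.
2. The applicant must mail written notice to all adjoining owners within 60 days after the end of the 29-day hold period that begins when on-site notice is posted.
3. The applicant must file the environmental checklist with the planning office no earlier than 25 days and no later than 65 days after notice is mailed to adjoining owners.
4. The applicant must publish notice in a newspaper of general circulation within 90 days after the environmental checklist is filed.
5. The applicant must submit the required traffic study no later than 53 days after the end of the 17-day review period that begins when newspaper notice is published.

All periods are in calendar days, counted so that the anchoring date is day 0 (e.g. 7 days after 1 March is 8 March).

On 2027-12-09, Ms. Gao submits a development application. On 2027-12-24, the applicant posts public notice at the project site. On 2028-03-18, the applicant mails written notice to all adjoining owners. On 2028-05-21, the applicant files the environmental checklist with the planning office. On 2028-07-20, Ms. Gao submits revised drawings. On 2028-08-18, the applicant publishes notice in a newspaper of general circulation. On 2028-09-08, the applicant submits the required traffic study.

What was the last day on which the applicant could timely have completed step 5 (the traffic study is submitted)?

Newspaper notice is published on 2028-08-18; the 17-day review period therefore ends 2028-09-04, and step 5 runs from that date. 53 days after 2028-09-04 is 2028-10-27.

2028-10-27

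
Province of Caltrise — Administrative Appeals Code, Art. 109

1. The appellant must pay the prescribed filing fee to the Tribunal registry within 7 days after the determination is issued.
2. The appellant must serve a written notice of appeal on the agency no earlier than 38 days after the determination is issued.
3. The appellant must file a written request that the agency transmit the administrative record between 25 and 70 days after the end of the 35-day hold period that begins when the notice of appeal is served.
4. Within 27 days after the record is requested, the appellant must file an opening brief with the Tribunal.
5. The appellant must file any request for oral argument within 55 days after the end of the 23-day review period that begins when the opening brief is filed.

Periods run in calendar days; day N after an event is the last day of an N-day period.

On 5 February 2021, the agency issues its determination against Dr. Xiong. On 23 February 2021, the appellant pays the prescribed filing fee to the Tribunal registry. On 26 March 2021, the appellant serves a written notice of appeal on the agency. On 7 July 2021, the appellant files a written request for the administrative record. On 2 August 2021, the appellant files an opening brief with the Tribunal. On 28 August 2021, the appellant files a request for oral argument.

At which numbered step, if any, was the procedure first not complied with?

Step 1

Step 1: 7 days after 5 February 2021 (when the determination is issued) is 12 February 2021; 23 February 2021 misses that deadline by 11 days.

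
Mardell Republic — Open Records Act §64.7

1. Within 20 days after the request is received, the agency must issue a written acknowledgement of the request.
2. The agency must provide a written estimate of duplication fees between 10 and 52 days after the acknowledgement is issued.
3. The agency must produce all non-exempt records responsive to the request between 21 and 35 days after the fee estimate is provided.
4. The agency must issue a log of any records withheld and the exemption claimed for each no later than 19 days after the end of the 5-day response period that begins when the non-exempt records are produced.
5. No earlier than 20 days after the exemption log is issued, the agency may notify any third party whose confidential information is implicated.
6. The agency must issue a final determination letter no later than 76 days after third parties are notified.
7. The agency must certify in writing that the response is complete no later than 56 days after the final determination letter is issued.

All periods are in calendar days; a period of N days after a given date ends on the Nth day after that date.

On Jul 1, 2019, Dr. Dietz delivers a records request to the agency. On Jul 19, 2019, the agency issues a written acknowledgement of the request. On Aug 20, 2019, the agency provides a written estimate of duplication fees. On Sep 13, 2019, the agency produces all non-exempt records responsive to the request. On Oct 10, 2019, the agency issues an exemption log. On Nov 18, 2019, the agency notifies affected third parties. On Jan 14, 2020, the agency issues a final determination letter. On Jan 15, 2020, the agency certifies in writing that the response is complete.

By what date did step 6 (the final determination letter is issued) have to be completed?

Step 6 runs from Nov 18, 2019, when third parties are notified. 76 days after Nov 18, 2019 is Feb 2, 2020.

Feb 2, 2020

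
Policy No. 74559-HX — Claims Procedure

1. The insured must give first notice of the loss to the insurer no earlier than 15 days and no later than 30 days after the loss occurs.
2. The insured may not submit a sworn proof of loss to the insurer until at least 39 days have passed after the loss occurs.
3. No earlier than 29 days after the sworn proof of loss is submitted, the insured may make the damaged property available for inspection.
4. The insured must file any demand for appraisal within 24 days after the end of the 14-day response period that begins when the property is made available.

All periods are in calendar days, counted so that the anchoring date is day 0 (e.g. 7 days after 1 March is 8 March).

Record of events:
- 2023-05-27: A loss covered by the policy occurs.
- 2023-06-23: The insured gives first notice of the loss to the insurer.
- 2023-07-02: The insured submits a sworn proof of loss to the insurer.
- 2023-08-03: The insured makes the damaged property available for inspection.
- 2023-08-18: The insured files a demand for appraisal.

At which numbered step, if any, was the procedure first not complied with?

Step 2

Step 1 — 15 and 30 days from 2023-05-27 (when the loss occurs) are 2023-06-11 and 2023-06-26 respectively; 2023-06-23 falls inside that range.
Step 2 — must wait 39 days from 2023-05-27 (when the loss occurs), so not before 2023-07-05; acted on 2023-07-02, 3 days prematurely.
Later steps need not be reached.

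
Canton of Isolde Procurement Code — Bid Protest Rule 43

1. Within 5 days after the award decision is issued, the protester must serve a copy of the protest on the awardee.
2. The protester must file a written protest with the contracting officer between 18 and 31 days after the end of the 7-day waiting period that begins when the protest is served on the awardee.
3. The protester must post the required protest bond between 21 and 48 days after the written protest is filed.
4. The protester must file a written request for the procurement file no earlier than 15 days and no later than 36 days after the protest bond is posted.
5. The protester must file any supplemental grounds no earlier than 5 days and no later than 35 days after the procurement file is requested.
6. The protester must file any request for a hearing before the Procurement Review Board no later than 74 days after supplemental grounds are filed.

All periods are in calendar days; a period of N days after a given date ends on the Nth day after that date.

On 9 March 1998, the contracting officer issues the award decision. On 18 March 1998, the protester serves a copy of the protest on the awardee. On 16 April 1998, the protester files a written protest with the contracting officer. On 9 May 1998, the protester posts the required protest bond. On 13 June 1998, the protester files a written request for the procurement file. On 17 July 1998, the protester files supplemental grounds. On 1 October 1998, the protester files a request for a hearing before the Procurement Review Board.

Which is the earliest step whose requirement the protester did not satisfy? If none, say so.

Step 1

Step 1: 5 days after 9 March 1998 (when the award decision is issued) is 14 March 1998; 18 March 1998 misses that deadline by 4 days.
The procedure was therefore not followed at step 1.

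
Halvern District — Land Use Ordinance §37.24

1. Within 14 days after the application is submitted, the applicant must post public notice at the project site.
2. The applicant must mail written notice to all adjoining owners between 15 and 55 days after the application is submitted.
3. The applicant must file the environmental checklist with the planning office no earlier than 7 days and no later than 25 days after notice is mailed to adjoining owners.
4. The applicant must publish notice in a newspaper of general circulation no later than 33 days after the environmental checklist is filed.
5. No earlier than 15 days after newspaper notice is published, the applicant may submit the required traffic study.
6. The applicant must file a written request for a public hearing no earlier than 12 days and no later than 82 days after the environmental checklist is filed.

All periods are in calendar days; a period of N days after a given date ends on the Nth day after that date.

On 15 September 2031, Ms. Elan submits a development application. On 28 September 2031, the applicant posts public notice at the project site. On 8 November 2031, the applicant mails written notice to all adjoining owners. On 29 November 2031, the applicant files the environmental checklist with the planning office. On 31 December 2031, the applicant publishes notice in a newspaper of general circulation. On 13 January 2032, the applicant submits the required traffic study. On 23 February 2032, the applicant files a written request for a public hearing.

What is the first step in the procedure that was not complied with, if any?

(1) due by 15 September 2031 + 14 days = 29 September 2031; 28 September 2031 is within that limit.
(2) the permitted window runs from 15 September 2031 + 15 = 30 September 2031 to 15 September 2031 + 55 = 9 November 2031; done 8 November 2031, which is between those dates.
(3) the permitted window runs from 8 November 2031 + 7 = 15 November 2031 to 8 November 2031 + 25 = 3 December 2031; done 29 November 2031, which is between those dates.
(4) due by 29 November 2031 + 33 days = 1 January 2032; 31 December 2031 is within that limit.
(5) permitted from 31 December 2031 + 15 days = 15 January 2032 onward; done 13 January 2032 — 2 days too early.
That is the first point of non-compliance.

Step 5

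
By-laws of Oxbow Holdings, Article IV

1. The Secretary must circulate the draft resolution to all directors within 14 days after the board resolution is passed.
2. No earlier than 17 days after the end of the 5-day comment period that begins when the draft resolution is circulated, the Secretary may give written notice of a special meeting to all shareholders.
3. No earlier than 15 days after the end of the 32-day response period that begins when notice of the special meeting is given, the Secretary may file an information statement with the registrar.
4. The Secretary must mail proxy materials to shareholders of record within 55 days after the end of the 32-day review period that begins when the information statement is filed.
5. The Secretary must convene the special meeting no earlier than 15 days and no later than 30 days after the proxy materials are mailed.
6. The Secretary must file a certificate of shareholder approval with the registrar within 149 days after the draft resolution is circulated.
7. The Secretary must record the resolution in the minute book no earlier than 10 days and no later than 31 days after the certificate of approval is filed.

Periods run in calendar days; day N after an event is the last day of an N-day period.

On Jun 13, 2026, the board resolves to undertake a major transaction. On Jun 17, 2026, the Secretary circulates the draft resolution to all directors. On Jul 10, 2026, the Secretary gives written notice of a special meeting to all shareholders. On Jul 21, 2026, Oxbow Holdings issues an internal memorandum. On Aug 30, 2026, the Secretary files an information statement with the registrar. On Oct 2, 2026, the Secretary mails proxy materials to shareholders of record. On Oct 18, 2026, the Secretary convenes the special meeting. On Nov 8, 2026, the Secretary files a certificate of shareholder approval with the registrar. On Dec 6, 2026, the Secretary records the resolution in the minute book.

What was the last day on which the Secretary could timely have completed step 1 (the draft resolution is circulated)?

Jun 27, 2026

Step 1 runs from Jun 13, 2026, when the board resolution is passed. 14 days after Jun 13, 2026 is Jun 27, 2026.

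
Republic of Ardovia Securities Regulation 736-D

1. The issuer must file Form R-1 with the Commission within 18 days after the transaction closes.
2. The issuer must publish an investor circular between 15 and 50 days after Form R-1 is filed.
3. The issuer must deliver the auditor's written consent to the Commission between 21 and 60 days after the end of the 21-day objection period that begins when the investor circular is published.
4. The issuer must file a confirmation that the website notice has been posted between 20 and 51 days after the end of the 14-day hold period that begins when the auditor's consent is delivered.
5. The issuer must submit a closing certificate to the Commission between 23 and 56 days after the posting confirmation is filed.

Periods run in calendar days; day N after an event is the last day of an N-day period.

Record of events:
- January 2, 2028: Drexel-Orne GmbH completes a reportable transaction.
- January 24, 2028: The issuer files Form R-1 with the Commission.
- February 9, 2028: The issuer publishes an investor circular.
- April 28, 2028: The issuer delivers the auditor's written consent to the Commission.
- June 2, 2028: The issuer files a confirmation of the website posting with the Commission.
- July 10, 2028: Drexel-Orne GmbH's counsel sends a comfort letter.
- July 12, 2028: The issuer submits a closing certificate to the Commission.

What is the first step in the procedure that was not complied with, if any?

Step 1

Step 1 — counting 18 days from January 2, 2028 (when the transaction closes) gives a deadline of January 20, 2028; January 24, 2028 misses that deadline by 4 days.
The analysis stops there.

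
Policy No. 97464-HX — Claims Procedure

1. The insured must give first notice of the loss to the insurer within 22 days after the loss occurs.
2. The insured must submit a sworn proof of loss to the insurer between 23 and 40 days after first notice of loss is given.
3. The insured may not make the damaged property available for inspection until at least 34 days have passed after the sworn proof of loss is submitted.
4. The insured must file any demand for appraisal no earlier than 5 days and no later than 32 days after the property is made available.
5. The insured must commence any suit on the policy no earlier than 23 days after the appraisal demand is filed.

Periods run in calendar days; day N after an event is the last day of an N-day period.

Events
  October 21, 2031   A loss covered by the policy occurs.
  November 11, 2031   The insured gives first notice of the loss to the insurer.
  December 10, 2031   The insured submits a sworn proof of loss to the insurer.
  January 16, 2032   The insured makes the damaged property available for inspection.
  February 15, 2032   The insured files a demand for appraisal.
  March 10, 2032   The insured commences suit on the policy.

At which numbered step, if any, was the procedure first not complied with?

(1) due by October 21, 2031 + 22 days = November 12, 2031; done November 11, 2031 — timely.
(2) the permitted window runs from November 11, 2031 + 23 = December 4, 2031 to November 11, 2031 + 40 = December 21, 2031; done December 10, 2031 — within the window.
(3) permitted from December 10, 2031 + 34 days = January 13, 2032 onward; done January 16, 2032 — permitted.
(4) the permitted window runs from January 16, 2032 + 5 = January 21, 2032 to January 16, 2032 + 32 = February 17, 2032; done February 15, 2032 — within the window.
(5) permitted from February 15, 2032 + 23 days = March 9, 2032 onward; done March 10, 2032 — permitted.

None — every step was satisfied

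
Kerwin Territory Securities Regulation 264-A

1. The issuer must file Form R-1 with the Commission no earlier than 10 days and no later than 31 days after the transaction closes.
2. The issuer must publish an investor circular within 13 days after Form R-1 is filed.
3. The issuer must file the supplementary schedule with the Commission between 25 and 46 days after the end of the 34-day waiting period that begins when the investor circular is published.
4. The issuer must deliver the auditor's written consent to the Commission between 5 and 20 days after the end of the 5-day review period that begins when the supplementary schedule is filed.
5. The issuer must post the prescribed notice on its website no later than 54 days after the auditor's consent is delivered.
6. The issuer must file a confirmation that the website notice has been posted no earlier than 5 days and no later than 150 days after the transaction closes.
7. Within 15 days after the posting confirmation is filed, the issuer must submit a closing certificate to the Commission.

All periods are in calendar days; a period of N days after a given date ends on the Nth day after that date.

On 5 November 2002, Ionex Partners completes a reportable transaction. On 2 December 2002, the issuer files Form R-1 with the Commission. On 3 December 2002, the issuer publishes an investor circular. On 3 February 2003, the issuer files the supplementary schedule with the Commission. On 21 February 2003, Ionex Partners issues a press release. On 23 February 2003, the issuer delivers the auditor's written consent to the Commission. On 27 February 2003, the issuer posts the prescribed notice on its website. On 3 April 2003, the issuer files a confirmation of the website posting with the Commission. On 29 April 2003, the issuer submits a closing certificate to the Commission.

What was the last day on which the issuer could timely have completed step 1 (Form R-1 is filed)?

Step 1 runs from 5 November 2002, when the transaction closes. The window is 10–31 days after 5 November 2002; it closes on 6 December 2002.

6 December 2002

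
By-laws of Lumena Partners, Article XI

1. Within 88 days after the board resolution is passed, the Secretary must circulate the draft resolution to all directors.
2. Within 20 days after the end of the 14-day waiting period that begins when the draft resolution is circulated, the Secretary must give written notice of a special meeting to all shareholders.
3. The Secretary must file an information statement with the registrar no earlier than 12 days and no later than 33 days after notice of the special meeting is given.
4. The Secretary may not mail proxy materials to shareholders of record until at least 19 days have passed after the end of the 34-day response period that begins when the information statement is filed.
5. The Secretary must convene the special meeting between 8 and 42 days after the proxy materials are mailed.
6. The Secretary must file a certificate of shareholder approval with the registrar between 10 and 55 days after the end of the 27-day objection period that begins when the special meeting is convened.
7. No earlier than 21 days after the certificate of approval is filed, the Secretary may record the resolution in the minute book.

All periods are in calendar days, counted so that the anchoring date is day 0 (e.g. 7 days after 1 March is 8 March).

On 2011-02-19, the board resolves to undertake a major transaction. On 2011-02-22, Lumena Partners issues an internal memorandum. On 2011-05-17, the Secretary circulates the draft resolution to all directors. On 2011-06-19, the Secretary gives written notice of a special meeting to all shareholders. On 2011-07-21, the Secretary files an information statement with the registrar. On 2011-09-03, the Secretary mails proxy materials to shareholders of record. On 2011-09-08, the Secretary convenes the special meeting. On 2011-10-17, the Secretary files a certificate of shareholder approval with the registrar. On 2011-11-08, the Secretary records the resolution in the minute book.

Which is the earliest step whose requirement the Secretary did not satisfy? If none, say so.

Step 1: 88 days after 2011-02-19 (when the board resolution is passed) is 2011-05-18; 2011-05-17 is within that limit.
Step 2: 20 days after 2011-05-31 (end of the 14-day waiting period, which began when the draft resolution is circulated on 2011-05-17) is 2011-06-20; done 2011-06-19 — timely.
Step 3: the window is 12–33 days after 2011-06-19 (when notice of the special meeting is given), so 2011-07-01 through 2011-07-22; 2011-07-21 falls inside that range.
Step 4: the earliest permitted date is 19 days after 2011-08-24 (end of the 34-day response period, which began when the information statement is filed on 2011-07-21), i.e. 2011-09-12; acted on 2011-09-03, 9 days prematurely.
Later steps need not be reached.

Step 4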